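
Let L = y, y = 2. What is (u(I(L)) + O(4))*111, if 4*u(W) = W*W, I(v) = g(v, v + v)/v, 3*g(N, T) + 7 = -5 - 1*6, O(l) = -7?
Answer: -2109/4 ≈ -527.25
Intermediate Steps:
g(N, T) = -6 (g(N, T) = -7/3 + (-5 - 1*6)/3 = -7/3 + (-5 - 6)/3 = -7/3 + (⅓)*(-11) = -7/3 - 11/3 = -6)
L = 2
I(v) = -6/v
u(W) = W²/4 (u(W) = (W*W)/4 = W²/4)
(u(I(L)) + O(4))*111 = ((-6/2)²/4 - 7)*111 = ((-6*½)²/4 - 7)*111 = ((¼)*(-3)² - 7)*111 = ((¼)*9 - 7)*111 = (9/4 - 7)*111 = -19/4*111 = -2109/4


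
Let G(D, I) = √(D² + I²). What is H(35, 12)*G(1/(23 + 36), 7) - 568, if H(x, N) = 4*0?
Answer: -568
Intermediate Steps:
H(x, N) = 0
H(35, 12)*G(1/(23 + 36), 7) - 568 = 0*√((1/(23 + 36))² + 7²) - 568 = 0*√((1/59)² + 49) - 568 = 0*√(1/3481 + 49) - 568 = 0*√(170570/3481) - 568 = 0*(√170570/59) - 568 = 0 - 568 = -568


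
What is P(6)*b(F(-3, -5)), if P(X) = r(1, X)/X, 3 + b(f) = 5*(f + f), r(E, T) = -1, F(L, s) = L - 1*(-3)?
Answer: 1/2 ≈ 0.50000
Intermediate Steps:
F(L, s) = 3 + L (F(L, s) = L + 3 = 3 + L)
b(f) = -3 + 10*f (b(f) = -3 + 5*(f + f) = -3 + 5*(2*f) = -3 + 10*f)
P(X) = -1/X
P(6)*b(F(-3, -5)) = (-1/6)*(-3 + 10*(3 - 3)) = (-1*1/6)*(-3 + 10*0) = -(-3 + 0)/6 = -1/6*(-3) = 1/2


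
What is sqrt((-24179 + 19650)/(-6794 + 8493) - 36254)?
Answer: 5*I*sqrt(4186341097)/1699 ≈ 190.41*I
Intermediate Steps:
sqrt((-24179 + 19650)/(-6794 + 8493) - 36254) = sqrt(-4529/1699 - 36254) = sqrt(-61600075/1699) = 5*I*sqrt(4186341097)/1699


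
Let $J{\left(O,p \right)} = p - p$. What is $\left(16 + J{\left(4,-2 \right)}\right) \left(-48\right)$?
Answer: $-768$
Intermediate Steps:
$J{\left(O,p \right)} = 0$
$\left(16 + J{\left(4,-2 \right)}\right) \left(-48\right) = \left(16 + 0\right) \left(-48\right) = 16 \left(-48\right) = -768$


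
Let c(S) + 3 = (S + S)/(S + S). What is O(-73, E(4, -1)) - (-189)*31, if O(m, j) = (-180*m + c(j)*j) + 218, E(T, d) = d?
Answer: 19219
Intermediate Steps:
c(S) = -2 (c(S) = -3 + (S + S)/(S + S) = -3 + (2*S)/((2*S)) = -3 + (2*S)*(1/(2*S)) = -3 + 1 = -2)
O(m, j) = 218 - 180*m - 2*j (O(m, j) = (-180*m - 2*j) + 218 = 218 - 180*m - 2*j)
O(-73, E(4, -1)) - (-189)*31 = (218 - 180*(-73) - 2*(-1)) - (-189)*31 = (218 + 13140 + 2) - 1*(-5859) = 13360 + 5859 = 19219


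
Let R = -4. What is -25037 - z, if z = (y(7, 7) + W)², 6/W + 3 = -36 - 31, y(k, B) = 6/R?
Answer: -122693621/4900 ≈ -25040.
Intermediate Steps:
y(k, B) = -3/2 (y(k, B) = 6/(-4) = 6*(-¼) = -3/2)
W = -3/35 (W = 6/(-3 + (-36 - 31)) = 6/(-3 - 67) = 6/(-70) = 6*(-1/70) = -3/35 ≈ -0.085714)
z = 12321/4900 (z = (-3/2 - 3/35)² = (-111/70)² = 12321/4900 ≈ 2.5145)
-25037 - z = -25037 - 1*12321/4900 = -25037 - 12321/4900 = -122693621/4900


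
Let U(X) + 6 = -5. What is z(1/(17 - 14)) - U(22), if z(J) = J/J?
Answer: 12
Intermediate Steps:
U(X) = -11 (U(X) = -6 - 5 = -11)
z(J) = 1
z(1/(17 - 14)) - U(22) = 1 - 1*(-11) = 1 + 11 = 12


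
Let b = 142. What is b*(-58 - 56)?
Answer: -16188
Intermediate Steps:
b*(-58 - 56) = 142*(-58 - 56) = 142*(-114) = -16188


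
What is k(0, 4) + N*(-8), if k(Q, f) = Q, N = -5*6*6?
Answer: 1440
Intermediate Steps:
N = -180 (N = -30*6 = -180)
k(0, 4) + N*(-8) = 0 - 180*(-8) = 0 + 1440 = 1440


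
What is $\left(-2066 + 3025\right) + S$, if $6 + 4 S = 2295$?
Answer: $\frac{6125}{4} \approx 1531.3$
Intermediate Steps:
$S = \frac{2289}{4}$ ($S = - \frac{3}{2} + \frac{1}{4} \cdot 2295 = - \frac{3}{2} + \frac{2295}{4} = \frac{2289}{4} \approx 572.25$)
$\left(-2066 + 3025\right) + S = \left(-2066 + 3025\right) + \frac{2289}{4} = 959 + \frac{2289}{4} = \frac{6125}{4}$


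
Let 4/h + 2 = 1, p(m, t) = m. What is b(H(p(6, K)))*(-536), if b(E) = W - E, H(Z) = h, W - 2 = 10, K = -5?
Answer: -8576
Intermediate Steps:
W = 12 (W = 2 + 10 = 12)
h = -4 (h = 4/(-2 + 1) = 4/(-1) = 4*(-1) = -4)
H(Z) = -4
b(E) = 12 - E
b(H(p(6, K)))*(-536) = (12 - 1*(-4))*(-536) = (12 + 4)*(-536) = 16*(-536) = -8576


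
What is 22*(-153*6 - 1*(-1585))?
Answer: 14674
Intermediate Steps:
22*(-153*6 - 1*(-1585)) = 22*(-918 + 1585) = 22*667 = 14674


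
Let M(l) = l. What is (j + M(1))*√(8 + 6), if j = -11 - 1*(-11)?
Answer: √14 ≈ 3.7417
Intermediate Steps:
j = 0 (j = -11 + 11 = 0)
(j + M(1))*√(8 + 6) = (0 + 1)*√(8 + 6) = 1*√14 = √14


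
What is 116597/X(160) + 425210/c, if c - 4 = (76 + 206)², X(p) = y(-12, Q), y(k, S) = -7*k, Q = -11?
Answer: 581777741/417522 ≈ 1393.4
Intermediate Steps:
X(p) = 84 (X(p) = -7*(-12) = 84)
c = 79528 (c = 4 + (76 + 206)² = 4 + 282² = 4 + 79524 = 79528)
116597/X(160) + 425210/c = 116597/84 + 425210/79528 = 116597*(1/84) + 425210*(1/79528) = 116597/84 + 212605/39764 = 581777741/417522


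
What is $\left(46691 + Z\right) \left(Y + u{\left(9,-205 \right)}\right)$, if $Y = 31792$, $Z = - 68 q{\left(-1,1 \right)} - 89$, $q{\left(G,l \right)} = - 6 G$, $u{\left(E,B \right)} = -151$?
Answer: $1461624354$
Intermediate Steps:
$Z = -497$ ($Z = - 68 \left(\left(-6\right) \left(-1\right)\right) - 89 = \left(-68\right) 6 - 89 = -408 - 89 = -497$)
$\left(46691 + Z\right) \left(Y + u{\left(9,-205 \right)}\right) = \left(46691 - 497\right) \left(31792 - 151\right) = 46194 \cdot 31641 = 1461624354$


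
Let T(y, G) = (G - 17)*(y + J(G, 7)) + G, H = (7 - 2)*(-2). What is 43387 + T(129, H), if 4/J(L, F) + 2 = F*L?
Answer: 79791/2 ≈ 39896.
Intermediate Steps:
J(L, F) = 4/(-2 + F*L)
H = -10 (H = 5*(-2) = -10)
T(y, G) = G + (-17 + G)*(y + 4/(-2 + 7*G)) (T(y, G) = (G - 17)*(y + 4/(-2 + 7*G)) + G = (-17 + G)*(y + 4/(-2 + 7*G)) + G = G + (-17 + G)*(y + 4/(-2 + 7*G)))
43387 + T(129, H) = 43387 + (-68 + 4*(-10) + (-2 + 7*(-10))*(-10 - 17*129 - 10*129))/(-2 + 7*(-10)) = 43387 + (-68 - 40 + (-2 - 70)*(-10 - 2193 - 1290))/(-2 - 70) = 43387 + (-68 - 40 - 72*(-3493))/(-72) = 43387 - (-68 - 40 + 251496)/72 = 43387 - 1/72*251388 = 43387 - 6983/2 = 79791/2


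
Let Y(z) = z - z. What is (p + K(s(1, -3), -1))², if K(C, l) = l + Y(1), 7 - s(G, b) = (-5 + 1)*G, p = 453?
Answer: 204304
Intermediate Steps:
s(G, b) = 7 + 4*G (s(G, b) = 7 - (-5 + 1)*G = 7 - (-4)*G = 7 + 4*G)
Y(z) = 0
K(C, l) = l (K(C, l) = l + 0 = l)
(p + K(s(1, -3), -1))² = (453 - 1)² = 452² = 204304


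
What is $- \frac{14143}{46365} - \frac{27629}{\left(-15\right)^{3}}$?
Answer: $\frac{82219064}{10432125} \approx 7.8813$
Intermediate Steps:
$- \frac{14143}{46365} - \frac{27629}{\left(-15\right)^{3}} = \left(-14143\right) \frac{1}{46365} - \frac{27629}{-3375} = - \frac{14143}{46365} - - \frac{27629}{3375} = - \frac{14143}{46365} + \frac{27629}{3375} = \frac{82219064}{10432125}$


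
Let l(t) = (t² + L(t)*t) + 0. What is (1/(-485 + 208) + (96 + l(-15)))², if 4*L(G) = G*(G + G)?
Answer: 573114103849/306916 ≈ 1.8673e+6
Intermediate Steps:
L(G) = G²/2 (L(G) = (G*(G + G))/4 = (G*(2*G))/4 = (2*G²)/4 = G²/2)
l(t) = t² + t³/2 (l(t) = (t² + (t²/2)*t) + 0 = (t² + t³/2) + 0 = t² + t³/2)
(1/(-485 + 208) + (96 + l(-15)))² = (1/(-485 + 208) + (96 + (½)*(-15)²*(2 - 15)))² = (1/(-277) + (96 + (½)*225*(-13)))² = (-1/277 + (96 - 2925/2))² = (-1/277 - 2733/2)² = (-757043/554)² = 573114103849/306916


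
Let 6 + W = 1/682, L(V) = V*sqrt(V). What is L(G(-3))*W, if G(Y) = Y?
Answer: 12273*I*sqrt(3)/682 ≈ 31.169*I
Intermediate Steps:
L(V) = V**(3/2)
W = -4091/682 (W = -6 + 1/682 = -4091/682 ≈ -5.9985)
L(G(-3))*W = (-3)**(3/2)*(-4091/682) = -3*I*sqrt(3)*(-4091/682) = 12273*I*sqrt(3)/682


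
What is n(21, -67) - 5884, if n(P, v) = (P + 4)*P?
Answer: -5359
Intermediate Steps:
n(P, v) = P*(4 + P) (n(P, v) = (4 + P)*P = P*(4 + P))
n(21, -67) - 5884 = 21*(4 + 21) - 5884 = 21*25 - 5884 = 525 - 5884 = -5359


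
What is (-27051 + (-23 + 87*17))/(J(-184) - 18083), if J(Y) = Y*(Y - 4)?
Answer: -25595/16509 ≈ -1.5504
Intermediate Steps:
J(Y) = Y*(-4 + Y)
(-27051 + (-23 + 87*17))/(J(-184) - 18083) = (-27051 + (-23 + 87*17))/(-184*(-4 - 184) - 18083) = (-27051 + (-23 + 1479))/(-184*(-188) - 18083) = (-27051 + 1456)/(34592 - 18083) = -25595/16509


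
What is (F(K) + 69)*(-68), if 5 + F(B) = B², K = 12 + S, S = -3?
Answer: -9860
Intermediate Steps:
K = 9 (K = 12 - 3 = 9)
F(B) = -5 + B²
(F(K) + 69)*(-68) = ((-5 + 9²) + 69)*(-68) = ((-5 + 81) + 69)*(-68) = (76 + 69)*(-68) = 145*(-68) = -9860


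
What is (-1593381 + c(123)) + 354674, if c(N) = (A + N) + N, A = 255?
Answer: -1238206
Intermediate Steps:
c(N) = 255 + 2*N (c(N) = (255 + N) + N = 255 + 2*N)
(-1593381 + c(123)) + 354674 = (-1593381 + (255 + 2*123)) + 354674 = (-1593381 + (255 + 246)) + 354674 = (-1593381 + 501) + 354674 = -1592880 + 354674 = -1238206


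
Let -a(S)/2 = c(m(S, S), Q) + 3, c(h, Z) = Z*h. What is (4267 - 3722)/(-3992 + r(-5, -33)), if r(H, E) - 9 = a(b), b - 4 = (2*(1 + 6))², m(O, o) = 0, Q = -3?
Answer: -545/3989 ≈ -0.13663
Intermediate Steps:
b = 200 (b = 4 + (2*(1 + 6))² = 4 + (2*7)² = 4 + 14² = 4 + 196 = 200)
a(S) = -6 (a(S) = -2*(-3*0 + 3) = -2*(0 + 3) = -2*3 = -6)
r(H, E) = 3 (r(H, E) = 9 - 6 = 3)
(4267 - 3722)/(-3992 + r(-5, -33)) = (4267 - 3722)/(-3992 + 3) = 545/(-3989) = 545*(-1/3989) = -545/3989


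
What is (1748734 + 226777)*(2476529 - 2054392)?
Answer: 833936287007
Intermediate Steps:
(1748734 + 226777)*(2476529 - 2054392) = 1975511*422137 = 833936287007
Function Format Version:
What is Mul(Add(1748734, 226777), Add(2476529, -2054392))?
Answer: 833936287007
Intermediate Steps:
Mul(Add(1748734, 226777), Add(2476529, -2054392)) = Mul(1975511, 422137) = 833936287007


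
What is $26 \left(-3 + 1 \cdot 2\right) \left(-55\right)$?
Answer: $1430$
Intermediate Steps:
$26 \left(-3 + 1 \cdot 2\right) \left(-55\right) = 26 \left(-3 + 2\right) \left(-55\right) = 26 \left(-1\right) \left(-55\right) = \left(-26\right) \left(-55\right) = 1430$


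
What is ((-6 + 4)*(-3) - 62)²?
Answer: 3136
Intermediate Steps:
((-6 + 4)*(-3) - 62)² = (-2*(-3) - 62)² = (6 - 62)² = (-56)² = 3136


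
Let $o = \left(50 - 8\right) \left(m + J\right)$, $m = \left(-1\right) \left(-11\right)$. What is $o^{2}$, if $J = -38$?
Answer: $1285956$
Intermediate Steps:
$m = 11$
$o = -1134$ ($o = \left(50 - 8\right) \left(11 - 38\right) = 42 \left(-27\right) = -1134$)
$o^{2} = \left(-1134\right)^{2} = 1285956$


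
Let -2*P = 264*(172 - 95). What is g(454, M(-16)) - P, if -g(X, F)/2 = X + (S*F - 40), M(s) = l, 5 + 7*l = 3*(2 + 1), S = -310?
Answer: 67832/7 ≈ 9690.3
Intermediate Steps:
l = 4/7 (l = -5/7 + (3*(2 + 1))/7 = -5/7 + (3*3)/7 = -5/7 + (⅐)*9 = -5/7 + 9/7 = 4/7 ≈ 0.57143)
M(s) = 4/7
g(X, F) = 80 - 2*X + 620*F (g(X, F) = -2*(X + (-310*F - 40)) = -2*(X + (-40 - 310*F)) = -2*(-40 + X - 310*F) = 80 - 2*X + 620*F)
P = -10164 (P = -132*(172 - 95) = -132*77 = -½*20328 = -10164)
g(454, M(-16)) - P = (80 - 2*454 + 620*(4/7)) - 1*(-10164) = (80 - 908 + 2480/7) + 10164 = -3316/7 + 10164 = 67832/7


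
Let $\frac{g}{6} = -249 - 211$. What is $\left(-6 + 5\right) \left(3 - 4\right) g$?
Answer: $-2760$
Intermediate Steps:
$g = -2760$ ($g = 6 \left(-249 - 211\right) = 6 \left(-460\right) = -2760$)
$\left(-6 + 5\right) \left(3 - 4\right) g = \left(-6 + 5\right) \left(3 - 4\right) \left(-2760\right) = \left(-1\right) \left(-1\right) \left(-2760\right) = 1 \left(-2760\right) = -2760$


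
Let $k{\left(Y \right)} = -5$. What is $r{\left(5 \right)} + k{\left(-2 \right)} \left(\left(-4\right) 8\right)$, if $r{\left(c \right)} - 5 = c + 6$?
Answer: $176$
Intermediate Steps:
$r{\left(c \right)} = 11 + c$ ($r{\left(c \right)} = 5 + \left(c + 6\right) = 5 + \left(6 + c\right) = 11 + c$)
$r{\left(5 \right)} + k{\left(-2 \right)} \left(\left(-4\right) 8\right) = \left(11 + 5\right) - 5 \left(\left(-4\right) 8\right) = 16 - -160 = 16 + 160 = 176$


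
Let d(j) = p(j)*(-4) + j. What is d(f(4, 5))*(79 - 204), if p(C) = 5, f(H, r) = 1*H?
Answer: 2000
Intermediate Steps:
f(H, r) = H
d(j) = -20 + j (d(j) = 5*(-4) + j = -20 + j)
d(f(4, 5))*(79 - 204) = (-20 + 4)*(79 - 204) = -16*(-125) = 2000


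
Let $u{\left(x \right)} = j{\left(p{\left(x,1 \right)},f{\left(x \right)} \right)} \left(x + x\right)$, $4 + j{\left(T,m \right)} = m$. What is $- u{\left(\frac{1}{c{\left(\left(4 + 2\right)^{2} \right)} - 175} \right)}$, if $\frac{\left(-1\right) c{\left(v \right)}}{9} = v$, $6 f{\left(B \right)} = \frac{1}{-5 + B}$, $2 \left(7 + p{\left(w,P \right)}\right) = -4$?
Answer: $- \frac{60403}{3736512} \approx -0.016166$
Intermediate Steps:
$p{\left(w,P \right)} = -9$ ($p{\left(w,P \right)} = -7 + \frac{1}{2} \left(-4\right) = -7 - 2 = -9$)
$f{\left(B \right)} = \frac{1}{6 \left(-5 + B\right)}$
$j{\left(T,m \right)} = -4 + m$
$c{\left(v \right)} = - 9 v$
$u{\left(x \right)} = 2 x \left(-4 + \frac{1}{6 \left(-5 + x\right)}\right)$ ($u{\left(x \right)} = \left(-4 + \frac{1}{6 \left(-5 + x\right)}\right) \left(x + x\right) = \left(-4 + \frac{1}{6 \left(-5 + x\right)}\right) 2 x = 2 x \left(-4 + \frac{1}{6 \left(-5 + x\right)}\right)$)
$- u{\left(\frac{1}{c{\left(\left(4 + 2\right)^{2} \right)} - 175} \right)} = - \frac{121 - \frac{24}{- 9 \left(4 + 2\right)^{2} - 175}}{3 \left(- 9 \left(4 + 2\right)^{2} - 175\right) \left(-5 + \frac{1}{- 9 \left(4 + 2\right)^{2} - 175}\right)} = - \frac{121 - \frac{24}{- 9 \cdot 6^{2} - 175}}{3 \left(- 9 \cdot 6^{2} - 175\right) \left(-5 + \frac{1}{- 9 \cdot 6^{2} - 175}\right)} = - \frac{121 - \frac{24}{\left(-9\right) 36 - 175}}{3 \left(\left(-9\right) 36 - 175\right) \left(-5 + \frac{1}{\left(-9\right) 36 - 175}\right)} = - \frac{121 - \frac{24}{-324 - 175}}{3 \left(-324 - 175\right) \left(-5 + \frac{1}{-324 - 175}\right)} = - \frac{121 - \frac{24}{-499}}{3 \left(-499\right) \left(-5 + \frac{1}{-499}\right)} = - \frac{\left(-1\right) \left(121 - - \frac{24}{499}\right)}{3 \cdot 499 \left(-5 - \frac{1}{499}\right)} = - \frac{\left(-1\right) \left(121 + \frac{24}{499}\right)}{3 \cdot 499 \left(- \frac{2496}{499}\right)} = - \frac{\left(-1\right) \left(-499\right) 60403}{3 \cdot 499 \cdot 2496 \cdot 499} = \left(-1\right) \frac{60403}{3736512} = - \frac{60403}{3736512}$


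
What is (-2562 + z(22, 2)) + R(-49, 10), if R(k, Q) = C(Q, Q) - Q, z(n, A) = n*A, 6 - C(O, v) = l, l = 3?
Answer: -2525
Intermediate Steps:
C(O, v) = 3 (C(O, v) = 6 - 1*3 = 6 - 3 = 3)
z(n, A) = A*n
R(k, Q) = 3 - Q
(-2562 + z(22, 2)) + R(-49, 10) = (-2562 + 2*22) + (3 - 1*10) = (-2562 + 44) + (3 - 10) = -2518 - 7 = -2525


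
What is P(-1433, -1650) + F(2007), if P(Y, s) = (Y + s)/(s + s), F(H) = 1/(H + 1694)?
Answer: 11413483/12213300 ≈ 0.93451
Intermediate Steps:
F(H) = 1/(1694 + H)
P(Y, s) = (Y + s)/(2*s) (P(Y, s) = (Y + s)/((2*s)) = (Y + s)*(1/(2*s)) = (Y + s)/(2*s))
P(-1433, -1650) + F(2007) = (½)*(-1433 - 1650)/(-1650) + 1/(1694 + 2007) = (½)*(-1/1650)*(-3083) + 1/3701 = 3083/3300 + 1/3701 = 11413483/12213300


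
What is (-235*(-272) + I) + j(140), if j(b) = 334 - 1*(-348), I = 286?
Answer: 64888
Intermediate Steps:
j(b) = 682 (j(b) = 334 + 348 = 682)
(-235*(-272) + I) + j(140) = (-235*(-272) + 286) + 682 = (63920 + 286) + 682 = 64206 + 682 = 64888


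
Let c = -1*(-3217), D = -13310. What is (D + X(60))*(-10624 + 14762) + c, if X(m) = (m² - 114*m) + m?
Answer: -68232403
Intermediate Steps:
X(m) = m² - 113*m
c = 3217
(D + X(60))*(-10624 + 14762) + c = (-13310 + 60*(-113 + 60))*(-10624 + 14762) + 3217 = (-13310 + 60*(-53))*4138 + 3217 = (-13310 - 3180)*4138 + 3217 = -16490*4138 + 3217 = -68235620 + 3217 = -68232403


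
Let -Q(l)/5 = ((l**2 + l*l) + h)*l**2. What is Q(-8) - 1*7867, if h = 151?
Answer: -97147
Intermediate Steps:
Q(l) = -5*l**2*(151 + 2*l**2) (Q(l) = -5*((l**2 + l*l) + 151)*l**2 = -5*((l**2 + l**2) + 151)*l**2 = -5*(2*l**2 + 151)*l**2 = -5*(151 + 2*l**2)*l**2 = -5*l**2*(151 + 2*l**2))
Q(-8) - 1*7867 = (-8)**2*(-755 - 10*(-8)**2) - 1*7867 = 64*(-755 - 10*64) - 7867 = 64*(-755 - 640) - 7867 = 64*(-1395) - 7867 = -89280 - 7867 = -97147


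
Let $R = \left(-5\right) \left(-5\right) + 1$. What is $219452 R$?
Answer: $5705752$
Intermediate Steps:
$R = 26$ ($R = 25 + 1 = 26$)
$219452 R = 219452 \cdot 26 = 5705752$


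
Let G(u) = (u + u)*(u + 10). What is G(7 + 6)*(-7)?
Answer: -4186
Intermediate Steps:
G(u) = 2*u*(10 + u) (G(u) = (2*u)*(10 + u) = 2*u*(10 + u))
G(7 + 6)*(-7) = (2*(7 + 6)*(10 + (7 + 6)))*(-7) = (2*13*(10 + 13))*(-7) = (2*13*23)*(-7) = 598*(-7) = -4186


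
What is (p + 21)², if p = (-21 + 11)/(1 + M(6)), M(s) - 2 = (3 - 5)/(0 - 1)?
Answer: 361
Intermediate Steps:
M(s) = 4 (M(s) = 2 + (3 - 5)/(0 - 1) = 2 - 2/(-1) = 2 - 2*(-1) = 2 + 2 = 4)
p = -2 (p = (-21 + 11)/(1 + 4) = -10/5 = -10*⅕ = -2)
(p + 21)² = (-2 + 21)² = 19² = 361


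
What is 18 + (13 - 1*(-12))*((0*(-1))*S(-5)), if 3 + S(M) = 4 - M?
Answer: 18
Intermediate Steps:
S(M) = 1 - M (S(M) = -3 + (4 - M) = 1 - M)
18 + (13 - 1*(-12))*((0*(-1))*S(-5)) = 18 + (13 - 1*(-12))*((0*(-1))*(1 - 1*(-5))) = 18 + (13 + 12)*(0*(1 + 5)) = 18 + 25*(0*6) = 18 + 25*0 = 18 + 0 = 18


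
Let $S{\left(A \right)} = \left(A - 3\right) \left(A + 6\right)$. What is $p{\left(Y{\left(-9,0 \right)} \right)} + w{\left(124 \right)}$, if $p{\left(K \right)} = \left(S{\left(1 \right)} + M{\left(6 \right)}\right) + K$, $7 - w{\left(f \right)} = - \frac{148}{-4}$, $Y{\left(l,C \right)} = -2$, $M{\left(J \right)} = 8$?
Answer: $-38$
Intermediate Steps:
$w{\left(f \right)} = -30$ ($w{\left(f \right)} = 7 - - \frac{148}{-4} = 7 - \left(-148\right) \left(- \frac{1}{4}\right) = 7 - 37 = -30$)
$S{\left(A \right)} = \left(-3 + A\right) \left(6 + A\right)$
$p{\left(K \right)} = -6 + K$ ($p{\left(K \right)} = \left(\left(-18 + 1^{2} + 3 \cdot 1\right) + 8\right) + K = \left(\left(-18 + 1 + 3\right) + 8\right) + K = \left(-14 + 8\right) + K = -6 + K$)
$p{\left(Y{\left(-9,0 \right)} \right)} + w{\left(124 \right)} = \left(-6 - 2\right) - 30 = -8 - 30 = -38$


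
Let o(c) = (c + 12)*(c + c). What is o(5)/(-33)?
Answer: -170/33 ≈ -5.1515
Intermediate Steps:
o(c) = 2*c*(12 + c) (o(c) = (12 + c)*(2*c) = 2*c*(12 + c))
o(5)/(-33) = (2*5*(12 + 5))/(-33) = (2*5*17)*(-1/33) = 170*(-1/33) = -170/33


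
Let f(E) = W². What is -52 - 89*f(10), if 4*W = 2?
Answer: -297/4 ≈ -74.250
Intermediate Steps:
W = ½ (W = (¼)*2 = ½ ≈ 0.50000)
f(E) = ¼ (f(E) = (½)² = ¼)
-52 - 89*f(10) = -52 - 89*¼ = -52 - 89/4 = -297/4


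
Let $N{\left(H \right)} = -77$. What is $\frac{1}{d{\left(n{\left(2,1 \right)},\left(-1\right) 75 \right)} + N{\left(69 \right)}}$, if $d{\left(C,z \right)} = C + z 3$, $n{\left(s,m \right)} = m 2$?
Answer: $- \frac{1}{300} \approx -0.0033333$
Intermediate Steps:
$n{\left(s,m \right)} = 2 m$
$d{\left(C,z \right)} = C + 3 z$
$\frac{1}{d{\left(n{\left(2,1 \right)},\left(-1\right) 75 \right)} + N{\left(69 \right)}} = \frac{1}{\left(2 \cdot 1 + 3 \left(\left(-1\right) 75\right)\right) - 77} = \frac{1}{\left(2 + 3 \left(-75\right)\right) - 77} = \frac{1}{\left(2 - 225\right) - 77} = \frac{1}{-223 - 77} = \frac{1}{-300} = - \frac{1}{300}$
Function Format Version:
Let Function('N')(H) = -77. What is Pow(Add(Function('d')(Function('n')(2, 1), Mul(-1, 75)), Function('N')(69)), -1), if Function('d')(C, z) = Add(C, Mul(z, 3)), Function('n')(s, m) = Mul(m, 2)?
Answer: Rational(-1, 300) ≈ -0.0033333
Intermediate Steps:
Function('n')(s, m) = Mul(2, m)
Function('d')(C, z) = Add(C, Mul(3, z))
Pow(Add(Function('d')(Function('n')(2, 1), Mul(-1, 75)), Function('N')(69)), -1) = Pow(Add(Add(Mul(2, 1), Mul(3, Mul(-1, 75))), -77), -1) = Pow(Add(Add(2, Mul(3, -75)), -77), -1) = Pow(Add(Add(2, -225), -77), -1) = Pow(Add(-223, -77), -1) = Pow(-300, -1) = Rational(-1, 300)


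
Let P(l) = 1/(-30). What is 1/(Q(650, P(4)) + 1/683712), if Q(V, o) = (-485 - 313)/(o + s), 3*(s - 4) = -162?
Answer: 54013248/861477199 ≈ 0.062698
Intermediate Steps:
s = -50 (s = 4 + (1/3)*(-162) = 4 - 54 = -50)
P(l) = -1/30
Q(V, o) = -798/(-50 + o) (Q(V, o) = (-485 - 313)/(o - 50) = -798/(-50 + o))
1/(Q(650, P(4)) + 1/683712) = 1/(-798/(-50 - 1/30) + 1/683712) = 1/(-798/(-1501/30) + 1/683712) = 1/(-798*(-30/1501) + 1/683712) = 1/(1260/79 + 1/683712) = 1/(861477199/54013248) = 54013248/861477199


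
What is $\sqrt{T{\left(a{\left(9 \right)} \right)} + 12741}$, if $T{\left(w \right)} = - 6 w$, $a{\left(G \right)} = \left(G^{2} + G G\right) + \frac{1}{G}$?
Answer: $\frac{\sqrt{105915}}{3} \approx 108.48$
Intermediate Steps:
$a{\left(G \right)} = \frac{1}{G} + 2 G^{2}$ ($a{\left(G \right)} = \left(G^{2} + G^{2}\right) + \frac{1}{G} = 2 G^{2} + \frac{1}{G} = \frac{1}{G} + 2 G^{2}$)
$\sqrt{T{\left(a{\left(9 \right)} \right)} + 12741} = \sqrt{- 6 \frac{1 + 2 \cdot 9^{3}}{9} + 12741} = \sqrt{- 6 \frac{1 + 2 \cdot 729}{9} + 12741} = \sqrt{- 6 \frac{1 + 1458}{9} + 12741} = \sqrt{- 6 \cdot \frac{1}{9} \cdot 1459 + 12741} = \sqrt{\left(-6\right) \frac{1459}{9} + 12741} = \sqrt{- \frac{2918}{3} + 12741} = \sqrt{\frac{35305}{3}} = \frac{\sqrt{105915}}{3}$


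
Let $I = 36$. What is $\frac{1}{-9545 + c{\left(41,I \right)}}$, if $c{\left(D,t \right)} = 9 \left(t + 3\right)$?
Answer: $- \frac{1}{9194} \approx -0.00010877$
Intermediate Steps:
$c{\left(D,t \right)} = 27 + 9 t$ ($c{\left(D,t \right)} = 9 \left(3 + t\right) = 27 + 9 t$)
$\frac{1}{-9545 + c{\left(41,I \right)}} = \frac{1}{-9545 + \left(27 + 9 \cdot 36\right)} = \frac{1}{-9545 + \left(27 + 324\right)} = \frac{1}{-9545 + 351} = \frac{1}{-9194} = - \frac{1}{9194}$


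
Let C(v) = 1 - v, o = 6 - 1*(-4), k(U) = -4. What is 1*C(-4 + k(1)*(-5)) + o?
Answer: -5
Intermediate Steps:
o = 10 (o = 6 + 4 = 10)
1*C(-4 + k(1)*(-5)) + o = 1*(1 - (-4 - 4*(-5))) + 10 = 1*(1 - (-4 + 20)) + 10 = 1*(1 - 1*16) + 10 = 1*(1 - 16) + 10 = 1*(-15) + 10 = -15 + 10 = -5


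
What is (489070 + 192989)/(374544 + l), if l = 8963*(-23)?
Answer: 682059/168395 ≈ 4.0504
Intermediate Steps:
l = -206149
(489070 + 192989)/(374544 + l) = (489070 + 192989)/(374544 - 206149) = 682059/168395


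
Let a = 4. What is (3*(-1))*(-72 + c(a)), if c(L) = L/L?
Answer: 213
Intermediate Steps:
c(L) = 1
(3*(-1))*(-72 + c(a)) = (3*(-1))*(-72 + 1) = -3*(-71) = 213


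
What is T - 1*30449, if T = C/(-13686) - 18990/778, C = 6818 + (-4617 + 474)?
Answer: -162237019591/5323854 ≈ -30474.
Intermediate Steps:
C = 2675 (C = 6818 - 4143 = 2675)
T = -130989145/5323854 (T = 2675/(-13686) - 18990/778 = 2675*(-1/13686) - 18990*1/778 = -2675/13686 - 9495/389 = -130989145/5323854 ≈ -24.604)
T - 1*30449 = -130989145/5323854 - 1*30449 = -130989145/5323854 - 30449 = -162237019591/5323854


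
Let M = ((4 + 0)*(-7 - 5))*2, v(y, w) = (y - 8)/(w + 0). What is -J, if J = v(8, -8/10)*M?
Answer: 0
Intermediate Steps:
v(y, w) = (-8 + y)/w
M = -96 (M = (4*(-12))*2 = -48*2 = -96)
J = 0 (J = ((-8 + 8)/((-8/10)))*(-96) = (0/(-8*1/10))*(-96) = (0/(-4/5))*(-96) = -5/4*0*(-96) = 0*(-96) = 0)
-J = -1*0 = 0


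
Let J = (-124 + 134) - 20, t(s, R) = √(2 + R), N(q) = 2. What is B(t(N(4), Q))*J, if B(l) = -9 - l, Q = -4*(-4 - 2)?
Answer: 90 + 10*√26 ≈ 140.99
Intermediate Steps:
Q = 24 (Q = -4*(-6) = 24)
J = -10 (J = 10 - 20 = -10)
B(t(N(4), Q))*J = (-9 - √(2 + 24))*(-10) = (-9 - √26)*(-10) = 90 + 10*√26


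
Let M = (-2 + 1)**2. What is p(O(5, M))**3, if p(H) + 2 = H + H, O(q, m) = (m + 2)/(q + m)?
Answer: -1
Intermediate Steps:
M = 1 (M = (-1)**2 = 1)
O(q, m) = (2 + m)/(m + q)
p(H) = -2 + 2*H (p(H) = -2 + (H + H) = -2 + 2*H)
p(O(5, M))**3 = (-2 + 2*((2 + 1)/(1 + 5)))**3 = (-2 + 2*(3/6))**3 = (-2 + 2*((1/6)*3))**3 = (-2 + 2*(1/2))**3 = (-2 + 1)**3 = (-1)**3 = -1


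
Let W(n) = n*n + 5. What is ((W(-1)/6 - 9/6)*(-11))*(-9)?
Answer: -99/2 ≈ -49.500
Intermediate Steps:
W(n) = 5 + n² (W(n) = n² + 5 = 5 + n²)
((W(-1)/6 - 9/6)*(-11))*(-9) = (((5 + (-1)²)/6 - 9/6)*(-11))*(-9) = (((5 + 1)*(⅙) - 9*⅙)*(-11))*(-9) = ((6*(⅙) - 3/2)*(-11))*(-9) = ((1 - 3/2)*(-11))*(-9) = -½*(-11)*(-9) = (11/2)*(-9) = -99/2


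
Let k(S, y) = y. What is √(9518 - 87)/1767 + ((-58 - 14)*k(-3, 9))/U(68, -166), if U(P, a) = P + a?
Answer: 324/49 + √9431/1767 ≈ 6.6672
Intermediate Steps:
√(9518 - 87)/1767 + ((-58 - 14)*k(-3, 9))/U(68, -166) = √(9518 - 87)/1767 + ((-58 - 14)*9)/(68 - 166) = √9431*(1/1767) - 72*9/(-98) = √9431/1767 - 648*(-1/98) = √9431/1767 + 324/49 = 324/49 + √9431/1767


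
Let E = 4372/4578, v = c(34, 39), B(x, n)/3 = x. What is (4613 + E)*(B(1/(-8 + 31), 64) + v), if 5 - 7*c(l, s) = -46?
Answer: 4203414514/122843 ≈ 34218.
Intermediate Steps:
c(l, s) = 51/7 (c(l, s) = 5/7 - 1/7*(-46) = 5/7 + 46/7 = 51/7)
B(x, n) = 3*x
v = 51/7 ≈ 7.2857
E = 2186/2289 (E = 4372*(1/4578) = 2186/2289 ≈ 0.95500)
(4613 + E)*(B(1/(-8 + 31), 64) + v) = (4613 + 2186/2289)*(3/(-8 + 31) + 51/7) = 10561343*(3/23 + 51/7)/2289 = (10561343/2289)*(1194/161) = 4203414514/122843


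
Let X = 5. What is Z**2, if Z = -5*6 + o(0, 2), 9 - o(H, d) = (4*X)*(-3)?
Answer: 1521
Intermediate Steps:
o(H, d) = 69 (o(H, d) = 9 - 4*5*(-3) = 9 - 20*(-3) = 9 - 1*(-60) = 9 + 60 = 69)
Z = 39 (Z = -5*6 + 69 = -30 + 69 = 39)
Z**2 = 39**2 = 1521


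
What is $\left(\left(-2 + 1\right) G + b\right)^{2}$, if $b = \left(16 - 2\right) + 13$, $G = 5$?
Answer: $484$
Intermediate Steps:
$b = 27$ ($b = 14 + 13 = 27$)
$\left(\left(-2 + 1\right) G + b\right)^{2} = \left(\left(-2 + 1\right) 5 + 27\right)^{2} = \left(\left(-1\right) 5 + 27\right)^{2} = \left(-5 + 27\right)^{2} = 22^{2} = 484$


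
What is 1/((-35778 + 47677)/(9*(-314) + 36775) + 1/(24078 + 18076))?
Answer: 1431086146/501624395 ≈ 2.8529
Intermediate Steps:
1/((-35778 + 47677)/(9*(-314) + 36775) + 1/(24078 + 18076)) = 1/(11899/(-2826 + 36775) + 1/42154) = 1/(11899/33949 + 1/42154) = 1/(501624395/1431086146) = 1431086146/501624395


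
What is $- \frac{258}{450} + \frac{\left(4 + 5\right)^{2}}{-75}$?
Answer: $- \frac{124}{75} \approx -1.6533$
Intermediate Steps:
$- \frac{258}{450} + \frac{\left(4 + 5\right)^{2}}{-75} = \left(-258\right) \frac{1}{450} + 9^{2} \left(- \frac{1}{75}\right) = - \frac{43}{75} + 81 \left(- \frac{1}{75}\right) = - \frac{43}{75} - \frac{27}{25} = - \frac{124}{75}$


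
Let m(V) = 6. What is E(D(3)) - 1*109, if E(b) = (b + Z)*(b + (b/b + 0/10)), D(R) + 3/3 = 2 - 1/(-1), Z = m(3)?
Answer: -85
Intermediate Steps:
Z = 6
D(R) = 2 (D(R) = -1 + (2 - 1/(-1)) = -1 + (2 - 1*(-1)) = -1 + (2 + 1) = -1 + 3 = 2)
E(b) = (1 + b)*(6 + b) (E(b) = (b + 6)*(b + (b/b + 0/10)) = (6 + b)*(b + (1 + 0*(⅒))) = (6 + b)*(b + (1 + 0)) = (6 + b)*(b + 1) = (6 + b)*(1 + b) = (1 + b)*(6 + b))
E(D(3)) - 1*109 = (6 + 2² + 7*2) - 1*109 = (6 + 4 + 14) - 109 = 24 - 109 = -85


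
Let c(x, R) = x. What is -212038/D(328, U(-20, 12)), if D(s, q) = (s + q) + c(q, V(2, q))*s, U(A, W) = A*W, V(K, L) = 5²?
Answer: 106019/39316 ≈ 2.6966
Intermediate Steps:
V(K, L) = 25
D(s, q) = q + s + q*s (D(s, q) = (s + q) + q*s = (q + s) + q*s = q + s + q*s)
-212038/D(328, U(-20, 12)) = -212038/(-20*12 + 328 - 20*12*328) = -212038/(-240 + 328 - 240*328) = -212038/(-240 + 328 - 78720) = -212038/(-78632) = -212038*(-1/78632) = 106019/39316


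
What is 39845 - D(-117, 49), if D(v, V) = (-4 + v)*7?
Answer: 40692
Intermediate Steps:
D(v, V) = -28 + 7*v
39845 - D(-117, 49) = 39845 - (-28 + 7*(-117)) = 39845 - (-28 - 819) = 39845 - 1*(-847) = 39845 + 847 = 40692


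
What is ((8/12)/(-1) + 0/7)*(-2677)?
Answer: 5354/3 ≈ 1784.7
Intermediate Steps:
((8/12)/(-1) + 0/7)*(-2677) = ((8*(1/12))*(-1) + 0*(⅐))*(-2677) = ((⅔)*(-1) + 0)*(-2677) = (-⅔ + 0)*(-2677) = -⅔*(-2677) = 5354/3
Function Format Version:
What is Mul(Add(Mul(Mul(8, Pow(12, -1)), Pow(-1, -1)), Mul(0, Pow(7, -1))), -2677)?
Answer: Rational(5354, 3) ≈ 1784.7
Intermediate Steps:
Mul(Add(Mul(Mul(8, Pow(12, -1)), Pow(-1, -1)), Mul(0, Pow(7, -1))), -2677) = Mul(Add(Mul(Mul(8, Rational(1, 12)), -1), Mul(0, Rational(1, 7))), -2677) = Mul(Add(Mul(Rational(2, 3), -1), 0), -2677) = Mul(Add(Rational(-2, 3), 0), -2677) = Mul(Rational(-2, 3), -2677) = Rational(5354, 3)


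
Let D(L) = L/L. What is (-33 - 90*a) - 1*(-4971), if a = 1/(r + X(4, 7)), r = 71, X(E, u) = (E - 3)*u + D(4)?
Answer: 390012/79 ≈ 4936.9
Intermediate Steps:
D(L) = 1
X(E, u) = 1 + u*(-3 + E) (X(E, u) = (E - 3)*u + 1 = (-3 + E)*u + 1 = u*(-3 + E) + 1 = 1 + u*(-3 + E))
a = 1/79 (a = 1/(71 + (1 - 3*7 + 4*7)) = 1/(71 + (1 - 21 + 28)) = 1/(71 + 8) = 1/79 ≈ 0.012658)
(-33 - 90*a) - 1*(-4971) = (-33 - 90*1/79) - 1*(-4971) = (-33 - 90/79) + 4971 = -2697/79 + 4971 = 390012/79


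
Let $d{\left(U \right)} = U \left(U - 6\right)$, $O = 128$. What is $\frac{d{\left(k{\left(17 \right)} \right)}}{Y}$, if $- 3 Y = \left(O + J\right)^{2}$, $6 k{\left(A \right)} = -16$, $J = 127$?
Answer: $- \frac{208}{195075} \approx -0.0010663$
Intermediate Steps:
$k{\left(A \right)} = - \frac{8}{3}$ ($k{\left(A \right)} = \frac{1}{6} \left(-16\right) = - \frac{8}{3}$)
$d{\left(U \right)} = U \left(-6 + U\right)$
$Y = -21675$ ($Y = - \frac{\left(128 + 127\right)^{2}}{3} = - \frac{255^{2}}{3} = \left(- \frac{1}{3}\right) 65025 = -21675$)
$\frac{d{\left(k{\left(17 \right)} \right)}}{Y} = \frac{\left(- \frac{8}{3}\right) \left(-6 - \frac{8}{3}\right)}{-21675} = \left(- \frac{8}{3}\right) \left(- \frac{26}{3}\right) \left(- \frac{1}{21675}\right) = \frac{208}{9} \left(- \frac{1}{21675}\right) = - \frac{208}{195075}$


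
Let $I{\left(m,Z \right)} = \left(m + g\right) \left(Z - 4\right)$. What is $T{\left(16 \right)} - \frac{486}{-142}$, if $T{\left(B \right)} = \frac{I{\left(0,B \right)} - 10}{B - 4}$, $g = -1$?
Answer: $\frac{677}{426} \approx 1.5892$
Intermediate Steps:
$I{\left(m,Z \right)} = \left(-1 + m\right) \left(-4 + Z\right)$ ($I{\left(m,Z \right)} = \left(m - 1\right) \left(Z - 4\right) = \left(-1 + m\right) \left(-4 + Z\right)$)
$T{\left(B \right)} = \frac{-6 - B}{-4 + B}$ ($T{\left(B \right)} = \frac{\left(4 - B - 0 + B 0\right) - 10}{B - 4} = \frac{\left(4 - B + 0 + 0\right) - 10}{-4 + B} = \frac{\left(4 - B\right) - 10}{-4 + B} = \frac{-6 - B}{-4 + B}$)
$T{\left(16 \right)} - \frac{486}{-142} = \frac{-6 - 16}{-4 + 16} - \frac{486}{-142} = \frac{-6 - 16}{12} - 486 \left(- \frac{1}{142}\right) = \frac{1}{12} \left(-22\right) - - \frac{243}{71} = - \frac{11}{6} + \frac{243}{71} = \frac{677}{426}$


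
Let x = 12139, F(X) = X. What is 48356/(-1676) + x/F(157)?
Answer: 3188268/65783 ≈ 48.466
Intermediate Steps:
48356/(-1676) + x/F(157) = 48356/(-1676) + 12139/157 = 48356*(-1/1676) + 12139*(1/157) = -12089/419 + 12139/157 = 3188268/65783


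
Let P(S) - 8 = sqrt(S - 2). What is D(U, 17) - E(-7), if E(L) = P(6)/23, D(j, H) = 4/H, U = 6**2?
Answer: -78/391 ≈ -0.19949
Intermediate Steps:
U = 36
P(S) = 8 + sqrt(-2 + S) (P(S) = 8 + sqrt(S - 2) = 8 + sqrt(-2 + S))
E(L) = 10/23 (E(L) = (8 + sqrt(-2 + 6))/23 = (8 + sqrt(4))*(1/23) = (8 + 2)*(1/23) = 10*(1/23) = 10/23)
D(U, 17) - E(-7) = 4/17 - 1*10/23 = 4*(1/17) - 10/23 = 4/17 - 10/23 = -78/391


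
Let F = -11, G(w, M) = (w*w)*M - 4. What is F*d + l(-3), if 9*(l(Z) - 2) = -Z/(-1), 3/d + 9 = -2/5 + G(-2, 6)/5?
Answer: 70/9 ≈ 7.7778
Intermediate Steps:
G(w, M) = -4 + M*w² (G(w, M) = w²*M - 4 = M*w² - 4 = -4 + M*w²)
d = -5/9 (d = 3/(-9 + (-2/5 + (-4 + 6*(-2)²)/5)) = 3/(-9 + (-2*⅕ + (-4 + 6*4)*(⅕))) = 3/(-9 + (-⅖ + (-4 + 24)*(⅕))) = 3/(-9 + (-⅖ + 20*(⅕))) = 3/(-9 + (-⅖ + 4)) = 3/(-9 + 18/5) = 3/(-27/5) = 3*(-5/27) = -5/9 ≈ -0.55556)
l(Z) = 2 + Z/9 (l(Z) = 2 + (-Z/(-1))/9 = 2 + (-Z*(-1))/9 = 2 + Z/9)
F*d + l(-3) = -11*(-5/9) + (2 + (⅑)*(-3)) = 55/9 + (2 - ⅓) = 55/9 + 5/3 = 70/9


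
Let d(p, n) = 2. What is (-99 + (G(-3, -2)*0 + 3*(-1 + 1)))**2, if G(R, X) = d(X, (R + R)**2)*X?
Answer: 9801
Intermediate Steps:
G(R, X) = 2*X
(-99 + (G(-3, -2)*0 + 3*(-1 + 1)))**2 = (-99 + ((2*(-2))*0 + 3*(-1 + 1)))**2 = (-99 + (-4*0 + 3*0))**2 = (-99 + (0 + 0))**2 = (-99 + 0)**2 = (-99)**2 = 9801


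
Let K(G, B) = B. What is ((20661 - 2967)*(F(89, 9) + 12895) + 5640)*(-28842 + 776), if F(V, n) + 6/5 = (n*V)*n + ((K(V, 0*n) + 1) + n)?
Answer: -49940854150656/5 ≈ -9.9882e+12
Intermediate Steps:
F(V, n) = -⅕ + n + V*n² (F(V, n) = -6/5 + ((n*V)*n + ((0*n + 1) + n)) = -6/5 + ((V*n)*n + ((0 + 1) + n)) = -6/5 + (V*n² + (1 + n)) = -6/5 + (1 + n + V*n²) = -⅕ + n + V*n²)
((20661 - 2967)*(F(89, 9) + 12895) + 5640)*(-28842 + 776) = ((20661 - 2967)*((-⅕ + 9 + 89*9²) + 12895) + 5640)*(-28842 + 776) = (17694*((-⅕ + 9 + 89*81) + 12895) + 5640)*(-28066) = (17694*((-⅕ + 9 + 7209) + 12895) + 5640)*(-28066) = (17694*(36089/5 + 12895) + 5640)*(-28066) = (17694*(100564/5) + 5640)*(-28066) = (1779379416/5 + 5640)*(-28066) = (1779407616/5)*(-28066) = -49940854150656/5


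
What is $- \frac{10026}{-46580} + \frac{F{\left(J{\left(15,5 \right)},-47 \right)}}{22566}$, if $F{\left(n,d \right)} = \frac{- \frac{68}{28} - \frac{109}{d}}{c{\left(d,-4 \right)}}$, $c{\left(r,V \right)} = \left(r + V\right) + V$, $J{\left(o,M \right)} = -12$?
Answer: $\frac{13646453343}{63400312822} \approx 0.21524$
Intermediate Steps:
$c{\left(r,V \right)} = r + 2 V$ ($c{\left(r,V \right)} = \left(V + r\right) + V = r + 2 V$)
$F{\left(n,d \right)} = \frac{- \frac{17}{7} - \frac{109}{d}}{-8 + d}$ ($F{\left(n,d \right)} = \frac{- \frac{68}{28} - \frac{109}{d}}{d + 2 \left(-4\right)} = \frac{\left(-68\right) \frac{1}{28} - \frac{109}{d}}{d - 8} = \frac{- \frac{17}{7} - \frac{109}{d}}{-8 + d}$)
$- \frac{10026}{-46580} + \frac{F{\left(J{\left(15,5 \right)},-47 \right)}}{22566} = - \frac{10026}{-46580} + \frac{\frac{1}{7} \frac{1}{-47} \frac{1}{-8 - 47} \left(-763 - -799\right)}{22566} = \left(-10026\right) \left(- \frac{1}{46580}\right) + \frac{1}{7} \left(- \frac{1}{47}\right) \frac{1}{-55} \left(-763 + 799\right) \frac{1}{22566} = \frac{5013}{23290} + \frac{1}{7} \left(- \frac{1}{47}\right) \left(- \frac{1}{55}\right) 36 \cdot \frac{1}{22566} = \frac{5013}{23290} + \frac{36}{18095} \cdot \frac{1}{22566} = \frac{5013}{23290} + \frac{6}{68055295} = \frac{13646453343}{63400312822}$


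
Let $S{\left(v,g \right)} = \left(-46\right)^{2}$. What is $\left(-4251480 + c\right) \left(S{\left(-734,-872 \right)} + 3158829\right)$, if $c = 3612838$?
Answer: $-2018712236690$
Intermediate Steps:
$S{\left(v,g \right)} = 2116$
$\left(-4251480 + c\right) \left(S{\left(-734,-872 \right)} + 3158829\right) = \left(-4251480 + 3612838\right) \left(2116 + 3158829\right) = \left(-638642\right) 3160945 = -2018712236690$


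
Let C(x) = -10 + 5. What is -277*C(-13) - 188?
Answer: 1197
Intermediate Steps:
C(x) = -5
-277*C(-13) - 188 = -277*(-5) - 188 = 1385 - 188 = 1197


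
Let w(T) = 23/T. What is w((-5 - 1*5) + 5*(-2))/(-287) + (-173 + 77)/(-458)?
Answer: 280787/1314460 ≈ 0.21361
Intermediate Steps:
w((-5 - 1*5) + 5*(-2))/(-287) + (-173 + 77)/(-458) = (23/((-5 - 1*5) + 5*(-2)))/(-287) + (-173 + 77)/(-458) = (23/((-5 - 5) - 10))*(-1/287) - 96*(-1/458) = (23/(-10 - 10))*(-1/287) + 48/229 = (23/(-20))*(-1/287) + 48/229 = (23*(-1/20))*(-1/287) + 48/229 = -23/20*(-1/287) + 48/229 = 23/5740 + 48/229 = 280787/1314460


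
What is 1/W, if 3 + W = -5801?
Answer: -1/5804 ≈ -0.00017229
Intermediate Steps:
W = -5804 (W = -3 - 5801 = -5804)
1/W = 1/(-5804) = -1/5804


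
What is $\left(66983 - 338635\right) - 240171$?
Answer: $-511823$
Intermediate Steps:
$\left(66983 - 338635\right) - 240171 = -271652 - 240171 = -511823$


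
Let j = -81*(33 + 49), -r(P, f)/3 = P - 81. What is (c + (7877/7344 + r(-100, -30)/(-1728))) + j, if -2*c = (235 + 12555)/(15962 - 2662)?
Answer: -129746314451/19535040 ≈ -6641.7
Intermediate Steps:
r(P, f) = 243 - 3*P (r(P, f) = -3*(P - 81) = -3*(-81 + P) = 243 - 3*P)
j = -6642 (j = -81*82 = -6642)
c = -1279/2660 (c = -(235 + 12555)/(2*(15962 - 2662)) = -6395/13300 = -½*1279/1330 = -1279/2660 ≈ -0.48083)
(c + (7877/7344 + r(-100, -30)/(-1728))) + j = (-1279/2660 + (7877/7344 + (243 - 3*(-100))/(-1728))) - 6642 = (-1279/2660 + (7877*(1/7344) + (243 + 300)*(-1/1728))) - 6642 = (-1279/2660 + (7877/7344 + 543*(-1/1728))) - 6642 = (-1279/2660 + (7877/7344 - 181/576)) - 6642 = (-1279/2660 + 22277/29376) - 6642 = 5421229/19535040 - 6642 = -129746314451/19535040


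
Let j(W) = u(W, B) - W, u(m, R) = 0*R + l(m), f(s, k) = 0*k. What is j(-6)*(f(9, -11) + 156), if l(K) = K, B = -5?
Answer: 0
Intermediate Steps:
f(s, k) = 0
u(m, R) = m (u(m, R) = 0*R + m = 0 + m = m)
j(W) = 0 (j(W) = W - W = 0)
j(-6)*(f(9, -11) + 156) = 0*(0 + 156) = 0*156 = 0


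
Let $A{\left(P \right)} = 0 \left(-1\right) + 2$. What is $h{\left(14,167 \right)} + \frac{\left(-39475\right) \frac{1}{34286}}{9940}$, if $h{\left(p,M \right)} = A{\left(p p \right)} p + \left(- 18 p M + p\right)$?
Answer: $- \frac{2865606607751}{68160568} \approx -42042.0$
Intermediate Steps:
$A{\left(P \right)} = 2$ ($A{\left(P \right)} = 0 + 2 = 2$)
$h{\left(p,M \right)} = 3 p - 18 M p$ ($h{\left(p,M \right)} = 2 p + \left(- 18 p M + p\right) = 2 p - \left(- p + 18 M p\right) = 3 p - 18 M p$)
$h{\left(14,167 \right)} + \frac{\left(-39475\right) \frac{1}{34286}}{9940} = 3 \cdot 14 \left(1 - 1002\right) + \frac{\left(-39475\right) \frac{1}{34286}}{9940} = 3 \cdot 14 \left(1 - 1002\right) + \left(-39475\right) \frac{1}{34286} \cdot \frac{1}{9940} = 3 \cdot 14 \left(-1001\right) - \frac{7895}{68160568} = -42042 - \frac{7895}{68160568} = - \frac{2865606607751}{68160568}$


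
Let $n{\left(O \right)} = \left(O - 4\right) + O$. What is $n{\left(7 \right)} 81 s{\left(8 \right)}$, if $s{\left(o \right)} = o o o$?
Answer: $414720$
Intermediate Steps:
$n{\left(O \right)} = -4 + 2 O$ ($n{\left(O \right)} = \left(-4 + O\right) + O = -4 + 2 O$)
$s{\left(o \right)} = o^{3}$ ($s{\left(o \right)} = o^{2} o = o^{3}$)
$n{\left(7 \right)} 81 s{\left(8 \right)} = \left(-4 + 2 \cdot 7\right) 81 \cdot 8^{3} = \left(-4 + 14\right) 81 \cdot 512 = 10 \cdot 81 \cdot 512 = 810 \cdot 512 = 414720$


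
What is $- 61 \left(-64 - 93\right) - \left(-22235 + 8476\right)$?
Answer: $23336$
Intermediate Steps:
$- 61 \left(-64 - 93\right) - \left(-22235 + 8476\right) = \left(-61\right) \left(-157\right) - -13759 = 9577 + 13759 = 23336$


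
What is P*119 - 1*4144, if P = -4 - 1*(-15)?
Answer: -2835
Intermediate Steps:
P = 11 (P = -4 + 15 = 11)
P*119 - 1*4144 = 11*119 - 1*4144 = 1309 - 4144 = -2835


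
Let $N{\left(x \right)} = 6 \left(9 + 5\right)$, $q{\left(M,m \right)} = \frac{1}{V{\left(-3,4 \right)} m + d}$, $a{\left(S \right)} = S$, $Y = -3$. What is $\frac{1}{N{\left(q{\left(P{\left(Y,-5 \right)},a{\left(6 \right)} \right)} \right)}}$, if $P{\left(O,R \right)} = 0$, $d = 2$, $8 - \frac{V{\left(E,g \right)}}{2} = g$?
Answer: $\frac{1}{84} \approx 0.011905$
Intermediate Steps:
$V{\left(E,g \right)} = 16 - 2 g$
$q{\left(M,m \right)} = \frac{1}{2 + 8 m}$ ($q{\left(M,m \right)} = \frac{1}{\left(16 - 8\right) m + 2} = \frac{1}{8 m + 2} = \frac{1}{2 + 8 m}$)
$N{\left(x \right)} = 84$ ($N{\left(x \right)} = 6 \cdot 14 = 84$)
$\frac{1}{N{\left(q{\left(P{\left(Y,-5 \right)},a{\left(6 \right)} \right)} \right)}} = \frac{1}{84}$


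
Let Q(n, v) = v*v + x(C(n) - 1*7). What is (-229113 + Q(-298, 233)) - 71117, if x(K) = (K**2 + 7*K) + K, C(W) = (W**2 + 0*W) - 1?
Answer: 7885194043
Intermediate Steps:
C(W) = -1 + W**2 (C(W) = (W**2 + 0) - 1 = W**2 - 1 = -1 + W**2)
x(K) = K**2 + 8*K
Q(n, v) = v**2 + n**2*(-8 + n**2) (Q(n, v) = v*v + ((-1 + n**2) - 1*7)*(8 + ((-1 + n**2) - 1*7)) = v**2 + ((-1 + n**2) - 7)*(8 + ((-1 + n**2) - 7)) = v**2 + (-8 + n**2)*(8 + (-8 + n**2)) = v**2 + (-8 + n**2)*n**2 = v**2 + n**2*(-8 + n**2))
(-229113 + Q(-298, 233)) - 71117 = (-229113 + (233**2 + (-298)**2*(-8 + (-298)**2))) - 71117 = (-229113 + (54289 + 88804*(-8 + 88804))) - 71117 = (-229113 + (54289 + 88804*88796)) - 71117 = (-229113 + (54289 + 7885439984)) - 71117 = (-229113 + 7885494273) - 71117 = 7885265160 - 71117 = 7885194043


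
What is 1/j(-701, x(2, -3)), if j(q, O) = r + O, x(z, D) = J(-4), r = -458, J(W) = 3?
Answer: -1/455 ≈ -0.0021978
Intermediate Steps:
x(z, D) = 3
j(q, O) = -458 + O
1/j(-701, x(2, -3)) = 1/(-458 + 3) = 1/(-455) = -1/455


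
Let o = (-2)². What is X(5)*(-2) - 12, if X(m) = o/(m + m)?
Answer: -64/5 ≈ -12.800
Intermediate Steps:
o = 4
X(m) = 2/m (X(m) = 4/(m + m) = 4/((2*m)) = 4*(1/(2*m)) = 2/m)
X(5)*(-2) - 12 = (2/5)*(-2) - 12 = (2*(⅕))*(-2) - 12 = (⅖)*(-2) - 12 = -⅘ - 12 = -64/5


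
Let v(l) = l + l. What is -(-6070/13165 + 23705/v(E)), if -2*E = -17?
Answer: -62394627/44761 ≈ -1394.0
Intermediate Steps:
E = 17/2 (E = -1/2*(-17) = 17/2 ≈ 8.5000)
v(l) = 2*l
-(-6070/13165 + 23705/v(E)) = -(-6070/13165 + 23705/((2*(17/2)))) = -(-6070*1/13165 + 23705/17) = -(-1214/2633 + 23705*(1/17)) = -(-1214/2633 + 23705/17) = -1*62394627/44761 = -62394627/44761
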